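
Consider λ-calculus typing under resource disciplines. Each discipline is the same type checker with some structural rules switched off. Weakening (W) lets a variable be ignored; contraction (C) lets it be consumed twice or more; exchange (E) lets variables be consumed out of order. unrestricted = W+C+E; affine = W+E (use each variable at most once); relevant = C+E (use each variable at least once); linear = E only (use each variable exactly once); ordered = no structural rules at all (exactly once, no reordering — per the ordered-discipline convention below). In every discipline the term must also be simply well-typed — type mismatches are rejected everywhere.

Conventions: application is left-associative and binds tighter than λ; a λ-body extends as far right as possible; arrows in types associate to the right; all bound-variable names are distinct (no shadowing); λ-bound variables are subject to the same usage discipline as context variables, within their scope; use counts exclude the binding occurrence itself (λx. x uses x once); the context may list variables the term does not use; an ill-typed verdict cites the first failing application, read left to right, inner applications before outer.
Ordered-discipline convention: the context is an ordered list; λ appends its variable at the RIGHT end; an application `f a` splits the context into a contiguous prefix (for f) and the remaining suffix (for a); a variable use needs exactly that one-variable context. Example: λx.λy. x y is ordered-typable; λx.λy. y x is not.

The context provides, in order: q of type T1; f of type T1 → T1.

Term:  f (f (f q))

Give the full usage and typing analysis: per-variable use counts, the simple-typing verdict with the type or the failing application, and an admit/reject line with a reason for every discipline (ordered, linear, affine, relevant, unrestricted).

variable uses: q ×1; f ×3
order of uses: f, f, f, q
typing: ✓ — T1
ordered: ✗ — uses contraction: f ×3
linear: ✗ — uses contraction: f ×3
affine: ✗ — uses contraction: f ×3
relevant: ✓ — every one of q, f appears
unrestricted: ✓ — typability at T1 is all that's needed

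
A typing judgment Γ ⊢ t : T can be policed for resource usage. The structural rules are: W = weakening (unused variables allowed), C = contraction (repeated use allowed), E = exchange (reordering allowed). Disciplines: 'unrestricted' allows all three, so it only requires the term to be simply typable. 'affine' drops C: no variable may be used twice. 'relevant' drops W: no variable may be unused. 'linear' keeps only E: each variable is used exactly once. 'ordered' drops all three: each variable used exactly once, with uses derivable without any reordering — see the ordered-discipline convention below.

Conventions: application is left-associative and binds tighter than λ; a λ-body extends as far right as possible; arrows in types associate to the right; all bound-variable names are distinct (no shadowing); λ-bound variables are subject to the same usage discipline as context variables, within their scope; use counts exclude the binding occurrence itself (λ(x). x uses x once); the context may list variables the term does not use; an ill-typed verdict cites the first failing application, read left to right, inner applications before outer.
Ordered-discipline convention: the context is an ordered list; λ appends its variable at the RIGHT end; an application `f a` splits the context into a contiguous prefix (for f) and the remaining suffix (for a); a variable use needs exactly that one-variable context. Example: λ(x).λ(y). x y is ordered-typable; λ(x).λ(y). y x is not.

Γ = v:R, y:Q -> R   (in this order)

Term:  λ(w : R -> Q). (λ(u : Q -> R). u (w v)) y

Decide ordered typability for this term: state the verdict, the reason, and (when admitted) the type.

no — use order u, w, v, y needs exchange
use counts: v: 1, y: 1, w (λ-bound): 1, u (λ-bound): 1
uses in reading order: u, w, v, y
typing: ✓ — (R -> Q) -> R
summary: ordered ✗; linear ✓; affine ✓; relevant ✓; unrestricted ✓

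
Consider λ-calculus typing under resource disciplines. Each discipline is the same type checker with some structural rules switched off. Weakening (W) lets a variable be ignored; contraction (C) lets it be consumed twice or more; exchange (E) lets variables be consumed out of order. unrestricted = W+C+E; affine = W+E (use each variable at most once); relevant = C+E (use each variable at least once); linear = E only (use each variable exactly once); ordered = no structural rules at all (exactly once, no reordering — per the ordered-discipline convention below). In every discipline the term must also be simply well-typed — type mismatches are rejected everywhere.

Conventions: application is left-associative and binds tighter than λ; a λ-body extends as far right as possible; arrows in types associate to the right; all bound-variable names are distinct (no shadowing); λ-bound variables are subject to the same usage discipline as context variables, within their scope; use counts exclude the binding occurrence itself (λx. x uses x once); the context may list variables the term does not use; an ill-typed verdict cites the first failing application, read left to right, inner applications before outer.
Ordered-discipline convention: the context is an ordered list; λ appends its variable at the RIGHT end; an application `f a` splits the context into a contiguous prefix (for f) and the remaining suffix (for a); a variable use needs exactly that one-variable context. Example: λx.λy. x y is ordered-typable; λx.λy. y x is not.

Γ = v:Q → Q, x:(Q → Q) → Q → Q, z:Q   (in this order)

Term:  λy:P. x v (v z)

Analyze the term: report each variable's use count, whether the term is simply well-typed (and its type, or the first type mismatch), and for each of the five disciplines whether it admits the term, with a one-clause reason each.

use counts: v ×2, x ×1, z ×1, y [bound] ×0
left-to-right use order: x, v, v, z
typing: ✓ — P → Q
ordered ✗ (uses contraction: v ×2; unused: y — weakening required)
linear ✗ (uses contraction: v ×2; unused: y — weakening required)
affine ✗ (uses contraction: v ×2)
relevant ✗ (unused: y — weakening required)
unrestricted ✓ (type-checks (P → Q) and nothing is barred)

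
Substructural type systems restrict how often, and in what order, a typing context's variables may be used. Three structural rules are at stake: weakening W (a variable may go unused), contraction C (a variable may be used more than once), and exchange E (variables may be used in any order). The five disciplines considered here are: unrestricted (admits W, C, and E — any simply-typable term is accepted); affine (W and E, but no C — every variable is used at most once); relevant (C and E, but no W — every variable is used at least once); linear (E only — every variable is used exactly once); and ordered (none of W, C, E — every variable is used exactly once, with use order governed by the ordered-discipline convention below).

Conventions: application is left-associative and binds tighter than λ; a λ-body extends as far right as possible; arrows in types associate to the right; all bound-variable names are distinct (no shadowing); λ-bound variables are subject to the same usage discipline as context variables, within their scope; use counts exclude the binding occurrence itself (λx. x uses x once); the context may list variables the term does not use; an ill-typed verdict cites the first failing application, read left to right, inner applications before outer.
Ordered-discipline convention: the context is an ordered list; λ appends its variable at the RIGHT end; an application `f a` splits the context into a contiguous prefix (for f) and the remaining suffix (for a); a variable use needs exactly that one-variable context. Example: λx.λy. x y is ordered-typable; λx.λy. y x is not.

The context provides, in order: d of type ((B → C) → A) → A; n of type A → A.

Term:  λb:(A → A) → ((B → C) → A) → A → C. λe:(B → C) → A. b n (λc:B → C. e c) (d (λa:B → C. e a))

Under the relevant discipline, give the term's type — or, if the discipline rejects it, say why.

term : ((A → A) → ((B → C) → A) → A → C) → ((B → C) → A) → C
counts: d: 1×, n: 1×, b [bound]: 1×, e [bound]: 2×, c [bound]: 1×, a [bound]: 1×
uses in reading order: b, n, e, c, d, e, a
typing: ✓ — ((A → A) → ((B → C) → A) → A → C) → ((B → C) → A) → C
all disciplines: ordered ✗ | linear ✗ | affine ✗ | relevant ✓ | unrestricted ✓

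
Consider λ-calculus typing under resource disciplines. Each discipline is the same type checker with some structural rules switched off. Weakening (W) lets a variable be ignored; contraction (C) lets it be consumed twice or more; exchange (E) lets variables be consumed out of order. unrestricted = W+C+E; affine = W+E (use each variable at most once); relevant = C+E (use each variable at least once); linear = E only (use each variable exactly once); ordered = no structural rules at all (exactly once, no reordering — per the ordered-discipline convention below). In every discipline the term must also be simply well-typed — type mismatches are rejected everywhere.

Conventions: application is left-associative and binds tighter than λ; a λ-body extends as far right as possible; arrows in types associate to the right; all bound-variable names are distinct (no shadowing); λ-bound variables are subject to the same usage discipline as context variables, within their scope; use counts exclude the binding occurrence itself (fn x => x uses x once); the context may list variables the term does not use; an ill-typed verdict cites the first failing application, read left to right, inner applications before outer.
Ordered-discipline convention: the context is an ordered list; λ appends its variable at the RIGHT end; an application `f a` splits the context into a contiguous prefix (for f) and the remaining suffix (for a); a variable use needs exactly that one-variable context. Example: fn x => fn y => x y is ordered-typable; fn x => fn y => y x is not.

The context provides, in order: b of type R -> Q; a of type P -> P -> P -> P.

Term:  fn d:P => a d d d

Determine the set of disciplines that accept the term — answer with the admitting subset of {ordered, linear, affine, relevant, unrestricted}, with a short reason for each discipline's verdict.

admitted in: unrestricted
variable uses: b: 0×; a: 1×; d (bound): 3×
order of uses: a, d, d, d
typing: ✓ — P -> P
ordered: ✗, repeated use of d ×3; b never used (weakening)
linear: ✗, repeated use of d ×3; b never used (weakening)
affine: ✗, repeated use of d ×3
relevant: ✗, b never used (weakening)
unrestricted: ✓, well-typed at P -> P; no restrictions here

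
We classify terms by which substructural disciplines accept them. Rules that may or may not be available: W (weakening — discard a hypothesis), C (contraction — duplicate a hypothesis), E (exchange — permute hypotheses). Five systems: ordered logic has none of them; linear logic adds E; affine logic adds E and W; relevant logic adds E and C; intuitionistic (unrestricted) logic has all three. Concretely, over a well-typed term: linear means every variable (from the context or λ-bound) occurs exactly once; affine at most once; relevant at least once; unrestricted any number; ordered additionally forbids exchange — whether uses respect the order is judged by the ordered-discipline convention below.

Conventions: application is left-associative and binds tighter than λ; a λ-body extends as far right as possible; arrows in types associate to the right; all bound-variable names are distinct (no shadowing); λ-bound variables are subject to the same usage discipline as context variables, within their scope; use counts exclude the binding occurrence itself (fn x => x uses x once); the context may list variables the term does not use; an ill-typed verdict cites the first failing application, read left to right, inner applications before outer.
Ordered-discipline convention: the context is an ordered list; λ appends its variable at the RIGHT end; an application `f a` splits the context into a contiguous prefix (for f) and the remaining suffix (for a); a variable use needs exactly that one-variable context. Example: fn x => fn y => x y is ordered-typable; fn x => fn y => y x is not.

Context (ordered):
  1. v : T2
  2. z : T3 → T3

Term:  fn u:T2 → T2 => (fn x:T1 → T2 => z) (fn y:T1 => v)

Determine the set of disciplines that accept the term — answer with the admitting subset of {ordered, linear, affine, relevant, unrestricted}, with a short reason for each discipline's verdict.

admitted in: affine, unrestricted
usage: v=1; z=1; u (bound)=0; x (bound)=0; y (bound)=0
order of uses: z, v
typing: the term checks, with type (T2 → T2) → T3 → T3
ordered: ✗, u, x, y never used (weakening)
linear: ✗, u, x, y never used (weakening)
affine: ✓, v, z, u, x, y: no repeats, contraction unneeded
relevant: ✗, u, x, y never used (weakening)
unrestricted: ✓, typability at (T2 → T2) → T3 → T3 is all that's needed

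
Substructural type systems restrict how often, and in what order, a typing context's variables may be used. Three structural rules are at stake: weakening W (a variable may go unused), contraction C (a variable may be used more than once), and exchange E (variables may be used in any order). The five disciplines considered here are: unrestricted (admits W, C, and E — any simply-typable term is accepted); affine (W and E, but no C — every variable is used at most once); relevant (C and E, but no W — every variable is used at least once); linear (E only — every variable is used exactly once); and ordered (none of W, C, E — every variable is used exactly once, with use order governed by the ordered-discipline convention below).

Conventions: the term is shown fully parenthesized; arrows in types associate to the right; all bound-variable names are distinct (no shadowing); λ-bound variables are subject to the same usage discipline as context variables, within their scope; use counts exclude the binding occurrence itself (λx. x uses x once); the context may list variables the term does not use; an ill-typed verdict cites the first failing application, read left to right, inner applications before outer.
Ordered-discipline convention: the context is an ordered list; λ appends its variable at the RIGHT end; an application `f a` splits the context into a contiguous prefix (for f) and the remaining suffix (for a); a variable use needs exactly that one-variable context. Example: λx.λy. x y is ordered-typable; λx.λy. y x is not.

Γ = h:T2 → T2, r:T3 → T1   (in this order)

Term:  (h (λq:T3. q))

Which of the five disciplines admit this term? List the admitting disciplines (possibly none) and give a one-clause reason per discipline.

admitted by: none
use counts: h: 1×; r: 0×; q (λ-bound): 1×
order of uses: h, q
typing: ill-typed: argument of type T3 → T3 where T2 is required
ordered ✗ (the type mismatch rejects it)
linear ✗ (not simply typable)
affine ✗ (fails simple typing)
relevant ✗ (a type mismatch blocks all five)
unrestricted ✗ (the type mismatch rejects it)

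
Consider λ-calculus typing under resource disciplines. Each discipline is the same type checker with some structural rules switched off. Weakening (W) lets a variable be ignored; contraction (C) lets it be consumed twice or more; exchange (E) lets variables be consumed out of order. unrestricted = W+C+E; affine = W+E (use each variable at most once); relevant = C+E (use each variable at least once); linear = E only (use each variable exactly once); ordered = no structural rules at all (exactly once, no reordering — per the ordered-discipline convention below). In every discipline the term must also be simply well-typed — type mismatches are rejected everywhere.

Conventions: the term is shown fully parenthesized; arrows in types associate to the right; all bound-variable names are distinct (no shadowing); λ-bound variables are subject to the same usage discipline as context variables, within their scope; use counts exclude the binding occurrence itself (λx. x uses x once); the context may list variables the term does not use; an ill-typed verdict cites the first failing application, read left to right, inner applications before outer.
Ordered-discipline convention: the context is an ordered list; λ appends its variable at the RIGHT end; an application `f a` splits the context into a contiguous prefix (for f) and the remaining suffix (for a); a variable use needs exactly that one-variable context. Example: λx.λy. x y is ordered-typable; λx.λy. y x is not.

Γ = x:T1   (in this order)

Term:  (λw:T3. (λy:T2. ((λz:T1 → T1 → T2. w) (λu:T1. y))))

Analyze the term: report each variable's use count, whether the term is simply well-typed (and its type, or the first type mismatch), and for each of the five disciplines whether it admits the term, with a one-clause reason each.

usage: x=0, w (bound)=1, y (bound)=1, z (bound)=0, u (bound)=0
left-to-right use order: w, y
typing: ill-typed: argument of type T1 → T2 where T1 → T1 → T2 is required
ordered: ✗, a type mismatch blocks all five
linear: ✗, the type mismatch rejects it
affine: ✗, not simply typable
relevant: ✗, fails simple typing
unrestricted: ✗, a type mismatch blocks all five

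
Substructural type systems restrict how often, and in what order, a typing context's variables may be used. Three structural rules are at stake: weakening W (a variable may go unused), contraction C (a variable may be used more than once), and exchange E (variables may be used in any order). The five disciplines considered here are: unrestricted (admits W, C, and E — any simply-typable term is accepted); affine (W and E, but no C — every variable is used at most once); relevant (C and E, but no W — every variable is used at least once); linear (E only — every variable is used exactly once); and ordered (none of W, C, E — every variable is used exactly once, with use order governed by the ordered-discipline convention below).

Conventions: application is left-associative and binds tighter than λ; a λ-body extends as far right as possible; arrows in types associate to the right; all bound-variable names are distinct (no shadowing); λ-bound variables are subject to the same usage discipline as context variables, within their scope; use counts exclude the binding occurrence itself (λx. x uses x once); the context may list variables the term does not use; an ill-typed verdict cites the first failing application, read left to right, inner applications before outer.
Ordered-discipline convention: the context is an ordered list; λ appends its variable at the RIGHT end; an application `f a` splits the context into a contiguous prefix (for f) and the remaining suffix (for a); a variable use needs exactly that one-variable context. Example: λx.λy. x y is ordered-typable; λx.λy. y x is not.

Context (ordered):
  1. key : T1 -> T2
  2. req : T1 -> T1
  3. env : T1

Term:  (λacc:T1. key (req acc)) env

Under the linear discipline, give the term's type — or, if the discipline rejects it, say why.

term : T2
use counts: key: 1; req: 1; env: 1; acc (λ-bound): 1
order of uses: key, req, acc, env
typing: well-typed at T2
across the five disciplines: ordered ✓; linear ✓; affine ✓; relevant ✓; unrestricted ✓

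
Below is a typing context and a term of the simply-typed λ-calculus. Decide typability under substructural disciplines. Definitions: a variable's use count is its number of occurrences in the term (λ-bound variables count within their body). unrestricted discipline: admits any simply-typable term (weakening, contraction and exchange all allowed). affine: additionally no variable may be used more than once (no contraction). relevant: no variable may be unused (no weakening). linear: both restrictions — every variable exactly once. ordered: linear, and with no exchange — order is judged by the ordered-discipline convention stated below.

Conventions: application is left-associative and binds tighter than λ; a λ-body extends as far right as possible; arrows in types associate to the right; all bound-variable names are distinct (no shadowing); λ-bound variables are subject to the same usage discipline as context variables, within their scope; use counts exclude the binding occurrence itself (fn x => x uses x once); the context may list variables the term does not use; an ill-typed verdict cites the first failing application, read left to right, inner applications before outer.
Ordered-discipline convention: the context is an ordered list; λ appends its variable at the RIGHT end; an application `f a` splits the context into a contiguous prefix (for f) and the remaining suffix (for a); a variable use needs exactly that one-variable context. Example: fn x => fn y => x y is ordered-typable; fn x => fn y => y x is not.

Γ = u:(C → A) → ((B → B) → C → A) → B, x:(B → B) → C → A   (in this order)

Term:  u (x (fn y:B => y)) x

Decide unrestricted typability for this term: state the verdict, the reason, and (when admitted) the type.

yes — typability at B is all that's needed; term : B
variable uses: u: 1×; x: 2×; y (bound): 1×
use order (left to right): u, x, y, x
typing: well-typed — term : B
per-discipline verdicts: ordered ✗, linear ✗, affine ✗, relevant ✓, unrestricted ✓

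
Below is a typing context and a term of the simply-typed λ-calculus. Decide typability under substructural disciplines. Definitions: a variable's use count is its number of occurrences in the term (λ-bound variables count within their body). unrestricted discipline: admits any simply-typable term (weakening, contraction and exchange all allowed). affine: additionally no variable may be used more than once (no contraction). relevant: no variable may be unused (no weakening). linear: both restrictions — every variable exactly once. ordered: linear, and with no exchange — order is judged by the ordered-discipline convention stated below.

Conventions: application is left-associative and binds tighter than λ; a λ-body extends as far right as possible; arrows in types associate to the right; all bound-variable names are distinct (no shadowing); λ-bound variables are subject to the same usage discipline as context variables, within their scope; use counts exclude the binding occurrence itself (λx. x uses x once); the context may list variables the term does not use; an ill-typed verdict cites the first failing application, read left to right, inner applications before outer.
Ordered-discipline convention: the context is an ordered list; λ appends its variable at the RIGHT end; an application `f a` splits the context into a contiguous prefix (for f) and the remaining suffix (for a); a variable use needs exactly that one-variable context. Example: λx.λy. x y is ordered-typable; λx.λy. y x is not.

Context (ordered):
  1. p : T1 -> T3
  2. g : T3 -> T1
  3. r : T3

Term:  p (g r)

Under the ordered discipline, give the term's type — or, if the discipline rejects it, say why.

term : T3
use counts: p ×1, g ×1, r ×1
left-to-right use order: p, g, r
typing: well-typed at T3
summary: ordered ✓ | linear ✓ | affine ✓ | relevant ✓ | unrestricted ✓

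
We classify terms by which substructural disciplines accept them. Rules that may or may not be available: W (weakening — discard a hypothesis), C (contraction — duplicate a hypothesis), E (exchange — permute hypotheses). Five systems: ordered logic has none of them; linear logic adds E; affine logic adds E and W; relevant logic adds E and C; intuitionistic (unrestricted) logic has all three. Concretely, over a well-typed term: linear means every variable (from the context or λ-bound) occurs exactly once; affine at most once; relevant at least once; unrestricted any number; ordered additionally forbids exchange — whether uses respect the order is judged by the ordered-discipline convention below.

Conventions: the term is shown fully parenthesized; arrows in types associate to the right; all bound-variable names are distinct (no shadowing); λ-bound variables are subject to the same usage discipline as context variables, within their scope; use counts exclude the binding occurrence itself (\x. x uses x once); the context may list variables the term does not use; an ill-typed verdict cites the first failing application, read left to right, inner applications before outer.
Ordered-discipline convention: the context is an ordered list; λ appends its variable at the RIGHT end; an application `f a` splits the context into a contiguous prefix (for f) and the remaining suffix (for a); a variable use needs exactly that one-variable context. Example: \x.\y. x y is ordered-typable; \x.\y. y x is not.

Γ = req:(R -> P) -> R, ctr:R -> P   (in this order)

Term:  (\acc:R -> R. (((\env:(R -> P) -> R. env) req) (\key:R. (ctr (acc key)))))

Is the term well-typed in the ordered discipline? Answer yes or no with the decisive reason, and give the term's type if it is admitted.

yes — single-use (req, ctr, acc, env, key), ordered derivation ok; term : (R -> R) -> R
usage: req ×1; ctr ×1; acc [bound] ×1; env [bound] ×1; key [bound] ×1
uses in reading order: env, req, ctr, acc, key
typing: well-typed at (R -> R) -> R
per-discipline verdicts: ordered ✓, linear ✓, affine ✓, relevant ✓, unrestricted ✓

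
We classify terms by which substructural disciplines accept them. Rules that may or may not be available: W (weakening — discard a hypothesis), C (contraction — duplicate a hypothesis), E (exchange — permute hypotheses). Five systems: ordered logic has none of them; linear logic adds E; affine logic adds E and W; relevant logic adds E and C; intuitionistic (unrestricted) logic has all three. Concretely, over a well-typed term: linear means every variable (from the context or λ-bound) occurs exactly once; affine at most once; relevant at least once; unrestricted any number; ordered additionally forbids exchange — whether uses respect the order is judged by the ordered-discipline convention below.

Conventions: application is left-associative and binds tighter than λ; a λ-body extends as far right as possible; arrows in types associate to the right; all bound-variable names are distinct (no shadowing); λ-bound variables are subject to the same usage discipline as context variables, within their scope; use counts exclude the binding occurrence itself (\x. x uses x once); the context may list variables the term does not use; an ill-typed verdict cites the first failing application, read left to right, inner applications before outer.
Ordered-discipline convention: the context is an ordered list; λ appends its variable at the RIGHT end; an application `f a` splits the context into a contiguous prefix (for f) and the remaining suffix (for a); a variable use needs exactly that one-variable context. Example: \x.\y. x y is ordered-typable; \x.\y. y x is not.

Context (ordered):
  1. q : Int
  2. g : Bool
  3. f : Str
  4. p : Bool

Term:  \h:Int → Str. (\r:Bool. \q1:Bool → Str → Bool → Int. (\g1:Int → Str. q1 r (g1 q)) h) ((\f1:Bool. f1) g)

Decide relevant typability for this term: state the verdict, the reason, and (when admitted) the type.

no — f, p never used (weakening)
variable uses: q: 1, g: 1, f: 0, p: 0, h [bound]: 1, r [bound]: 1, q1 [bound]: 1, g1 [bound]: 1, f1 [bound]: 1
order of uses: q1, r, g1, q, h, f1, g
typing: well-typed at (Int → Str) → (Bool → Str → Bool → Int) → Bool → Int
across the five disciplines: ordered ✗ · linear ✗ · affine ✓ · relevant ✗ · unrestricted ✓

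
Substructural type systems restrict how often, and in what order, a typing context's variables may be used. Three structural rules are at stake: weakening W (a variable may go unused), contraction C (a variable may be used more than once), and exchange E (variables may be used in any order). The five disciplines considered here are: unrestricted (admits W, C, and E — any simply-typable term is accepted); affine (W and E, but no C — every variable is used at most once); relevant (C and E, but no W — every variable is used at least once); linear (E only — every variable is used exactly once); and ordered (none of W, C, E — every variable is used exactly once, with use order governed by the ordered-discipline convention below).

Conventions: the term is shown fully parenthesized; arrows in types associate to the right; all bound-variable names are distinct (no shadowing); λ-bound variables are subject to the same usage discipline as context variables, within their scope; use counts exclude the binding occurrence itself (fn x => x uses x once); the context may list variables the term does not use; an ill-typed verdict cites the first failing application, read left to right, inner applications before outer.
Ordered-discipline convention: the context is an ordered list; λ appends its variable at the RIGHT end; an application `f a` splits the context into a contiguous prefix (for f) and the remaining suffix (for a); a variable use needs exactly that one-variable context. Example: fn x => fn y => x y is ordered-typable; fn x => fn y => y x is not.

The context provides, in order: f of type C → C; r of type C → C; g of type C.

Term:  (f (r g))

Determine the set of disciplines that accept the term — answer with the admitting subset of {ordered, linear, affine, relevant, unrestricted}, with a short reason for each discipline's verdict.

admitting disciplines: ordered, linear, affine, relevant, unrestricted
counts: f: 1, r: 1, g: 1
left-to-right use order: f, r, g
typing: well-typed at C
ordered: ✓ — single-use (f, r, g), ordered derivation ok
linear: ✓ — each of f, r, g used exactly once
affine: ✓ — none of f, r, g used more than once
relevant: ✓ — at least one use each (f, r, g)
unrestricted: ✓ — typability at C is all that's needed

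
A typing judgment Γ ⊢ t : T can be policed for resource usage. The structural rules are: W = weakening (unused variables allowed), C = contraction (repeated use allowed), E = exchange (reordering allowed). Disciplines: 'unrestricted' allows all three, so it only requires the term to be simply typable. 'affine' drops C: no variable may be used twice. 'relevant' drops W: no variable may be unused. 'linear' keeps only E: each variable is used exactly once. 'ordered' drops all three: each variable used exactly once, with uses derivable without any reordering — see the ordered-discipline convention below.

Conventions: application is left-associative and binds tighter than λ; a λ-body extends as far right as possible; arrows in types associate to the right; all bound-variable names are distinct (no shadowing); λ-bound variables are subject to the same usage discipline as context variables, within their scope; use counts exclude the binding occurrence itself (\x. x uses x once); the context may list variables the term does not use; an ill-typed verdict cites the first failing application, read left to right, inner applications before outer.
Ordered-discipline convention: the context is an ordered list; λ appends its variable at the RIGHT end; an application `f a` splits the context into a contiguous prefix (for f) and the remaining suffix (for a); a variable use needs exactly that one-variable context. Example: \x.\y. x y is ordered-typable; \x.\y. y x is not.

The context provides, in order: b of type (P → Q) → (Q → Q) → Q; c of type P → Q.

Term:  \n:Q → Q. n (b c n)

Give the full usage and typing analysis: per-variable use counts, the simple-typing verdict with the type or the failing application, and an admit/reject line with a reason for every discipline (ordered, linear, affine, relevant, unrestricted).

usage: b: 1; c: 1; n (bound): 2
uses in reading order: n, b, c, n
typing: well-typed — term : (Q → Q) → Q
ordered: ✗, n ×2 used more than once (contraction)
linear: ✗, n ×2 used more than once (contraction)
affine: ✗, n ×2 used more than once (contraction)
relevant: ✓, at least one use each (b, c, n)
unrestricted: ✓, typability at (Q → Q) → Q is all that's needed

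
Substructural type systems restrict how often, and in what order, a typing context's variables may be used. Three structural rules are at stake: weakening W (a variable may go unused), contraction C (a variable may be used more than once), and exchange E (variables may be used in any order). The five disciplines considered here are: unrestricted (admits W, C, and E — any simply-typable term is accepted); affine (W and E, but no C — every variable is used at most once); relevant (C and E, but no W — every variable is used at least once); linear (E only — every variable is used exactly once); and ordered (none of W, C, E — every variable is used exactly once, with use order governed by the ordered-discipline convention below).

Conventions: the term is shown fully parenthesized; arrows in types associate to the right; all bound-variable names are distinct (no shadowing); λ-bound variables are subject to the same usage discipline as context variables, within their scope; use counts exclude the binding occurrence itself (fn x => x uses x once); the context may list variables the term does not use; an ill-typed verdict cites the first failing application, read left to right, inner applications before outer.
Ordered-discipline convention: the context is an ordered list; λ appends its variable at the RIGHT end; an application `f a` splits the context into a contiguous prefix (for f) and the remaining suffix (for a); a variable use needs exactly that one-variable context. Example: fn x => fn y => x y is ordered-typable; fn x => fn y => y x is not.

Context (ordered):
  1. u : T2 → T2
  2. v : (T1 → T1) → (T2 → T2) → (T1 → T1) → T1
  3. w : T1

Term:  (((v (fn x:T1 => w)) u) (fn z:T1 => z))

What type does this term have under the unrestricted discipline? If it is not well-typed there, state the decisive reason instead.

term : T1
variable uses: u: 1×; v: 1×; w: 1×; x (bound): 0×; z (bound): 1×
use order (left to right): v, w, u, z
typing: well-typed at T1
all disciplines: ordered ✗ · linear ✗ · affine ✓ · relevant ✗ · unrestricted ✓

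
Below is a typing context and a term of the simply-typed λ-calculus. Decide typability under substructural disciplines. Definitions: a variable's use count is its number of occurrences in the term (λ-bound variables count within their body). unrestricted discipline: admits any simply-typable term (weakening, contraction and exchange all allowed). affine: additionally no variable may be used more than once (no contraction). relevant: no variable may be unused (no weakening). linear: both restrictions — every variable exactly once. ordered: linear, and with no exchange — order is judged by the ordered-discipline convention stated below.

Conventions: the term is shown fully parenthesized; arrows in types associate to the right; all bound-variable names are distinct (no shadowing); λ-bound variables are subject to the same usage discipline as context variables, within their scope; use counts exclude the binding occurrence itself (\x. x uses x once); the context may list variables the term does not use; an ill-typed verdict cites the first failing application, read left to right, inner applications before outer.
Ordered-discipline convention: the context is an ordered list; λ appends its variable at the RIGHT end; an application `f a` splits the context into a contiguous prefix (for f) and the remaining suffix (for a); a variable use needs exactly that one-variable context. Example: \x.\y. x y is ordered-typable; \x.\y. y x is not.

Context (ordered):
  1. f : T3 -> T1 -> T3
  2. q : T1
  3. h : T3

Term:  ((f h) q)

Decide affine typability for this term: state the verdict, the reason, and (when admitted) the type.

yes — at most one use each (f, q, h); term : T3
variable uses: f: 1; q: 1; h: 1
left-to-right use order: f, h, q
typing: well-typed — term : T3
summary: ordered ✗, linear ✓, affine ✓, relevant ✓, unrestricted ✓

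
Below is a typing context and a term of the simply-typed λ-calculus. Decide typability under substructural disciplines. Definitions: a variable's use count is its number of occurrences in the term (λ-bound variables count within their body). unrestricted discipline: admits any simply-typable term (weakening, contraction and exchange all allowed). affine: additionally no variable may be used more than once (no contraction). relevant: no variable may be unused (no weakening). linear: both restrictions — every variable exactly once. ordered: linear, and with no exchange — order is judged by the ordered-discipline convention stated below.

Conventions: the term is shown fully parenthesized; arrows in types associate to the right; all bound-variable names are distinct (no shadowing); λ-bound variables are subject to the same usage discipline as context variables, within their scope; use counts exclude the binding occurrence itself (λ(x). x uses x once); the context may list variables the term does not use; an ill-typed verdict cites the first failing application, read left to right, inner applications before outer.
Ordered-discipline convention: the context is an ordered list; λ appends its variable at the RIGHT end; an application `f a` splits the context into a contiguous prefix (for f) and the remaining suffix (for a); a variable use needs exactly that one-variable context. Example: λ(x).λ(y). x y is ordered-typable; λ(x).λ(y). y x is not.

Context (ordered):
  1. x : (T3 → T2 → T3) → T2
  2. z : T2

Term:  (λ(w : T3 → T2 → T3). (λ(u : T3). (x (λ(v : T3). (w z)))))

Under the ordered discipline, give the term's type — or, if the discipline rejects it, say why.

not well-typed under ordered — a type mismatch blocks all five
variable uses: x=1; z=1; w (bound)=1; u (bound)=0; v (bound)=0
order of uses: x, w, z
typing: ill-typed: an application expects T3 but receives T2
across the five disciplines: ordered ✗; linear ✗; affine ✗; relevant ✗; unrestricted ✗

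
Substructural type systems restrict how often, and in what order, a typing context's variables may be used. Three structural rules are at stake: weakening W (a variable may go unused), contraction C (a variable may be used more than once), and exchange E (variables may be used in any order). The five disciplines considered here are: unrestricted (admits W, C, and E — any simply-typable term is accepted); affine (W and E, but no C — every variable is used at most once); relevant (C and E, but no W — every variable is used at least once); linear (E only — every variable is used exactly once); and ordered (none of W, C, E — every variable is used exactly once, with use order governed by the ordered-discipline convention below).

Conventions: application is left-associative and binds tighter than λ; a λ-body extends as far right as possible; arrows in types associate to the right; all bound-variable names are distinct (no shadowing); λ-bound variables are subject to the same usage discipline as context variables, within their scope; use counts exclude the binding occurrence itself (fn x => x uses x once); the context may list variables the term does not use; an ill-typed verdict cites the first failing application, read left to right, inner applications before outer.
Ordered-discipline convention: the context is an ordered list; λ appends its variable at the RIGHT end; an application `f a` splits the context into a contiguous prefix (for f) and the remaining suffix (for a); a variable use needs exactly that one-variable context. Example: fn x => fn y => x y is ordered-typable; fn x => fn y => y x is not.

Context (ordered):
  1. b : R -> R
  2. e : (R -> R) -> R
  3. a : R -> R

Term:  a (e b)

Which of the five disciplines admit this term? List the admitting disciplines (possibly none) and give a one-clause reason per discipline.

admitting disciplines: linear, affine, relevant, unrestricted
use counts: b ×1; e ×1; a ×1
use order (left to right): a, e, b
typing: well-typed — term : R
ordered ✗ (use order a, e, b needs exchange)
linear ✓ (b, e, a: one use apiece)
affine ✓ (none of b, e, a used more than once)
relevant ✓ (b, e, a: all used, weakening unneeded)
unrestricted ✓ (well-typed at R; no restrictions here)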